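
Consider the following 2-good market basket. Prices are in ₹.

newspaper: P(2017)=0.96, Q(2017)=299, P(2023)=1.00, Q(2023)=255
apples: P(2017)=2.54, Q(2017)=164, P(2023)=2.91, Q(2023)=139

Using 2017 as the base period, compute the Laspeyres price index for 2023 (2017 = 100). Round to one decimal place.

110.3

Laspeyres price index uses base-period quantities as weights.
ΣP(2023)·Q(2017) = 1.00×299 + 2.91×164 = 299 + 477.24 = 776.24
ΣP(2017)·Q(2017) = 0.96×299 + 2.54×164 = 287.04 + 416.56 = 703.6
Index = 776.24 / 703.6 × 100 = 110.3240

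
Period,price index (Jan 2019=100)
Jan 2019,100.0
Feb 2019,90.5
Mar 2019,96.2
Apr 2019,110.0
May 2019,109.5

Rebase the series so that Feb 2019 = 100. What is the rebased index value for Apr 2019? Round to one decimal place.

Rebased(Apr 2019) = 110.0 / 90.5 × 100 = 121.5470

121.5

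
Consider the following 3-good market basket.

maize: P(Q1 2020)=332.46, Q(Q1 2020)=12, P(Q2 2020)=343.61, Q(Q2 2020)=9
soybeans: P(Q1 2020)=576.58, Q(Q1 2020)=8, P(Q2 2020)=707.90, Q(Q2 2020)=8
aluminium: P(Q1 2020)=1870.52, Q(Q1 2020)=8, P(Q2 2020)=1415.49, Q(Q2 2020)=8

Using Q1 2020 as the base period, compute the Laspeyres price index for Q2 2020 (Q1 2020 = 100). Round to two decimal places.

89.58

Laspeyres price index uses base-period quantities as weights.
ΣP(Q2 2020)·Q(Q1 2020) = 343.61×12 + 707.90×8 + 1415.49×8 = 4123.32 + 5663.2 + 11323.92 = 21110.44
ΣP(Q1 2020)·Q(Q1 2020) = 332.46×12 + 576.58×8 + 1870.52×8 = 3989.52 + 4612.64 + 14964.16 = 23566.32
Index = 21110.44 / 23566.32 × 100 = 89.5789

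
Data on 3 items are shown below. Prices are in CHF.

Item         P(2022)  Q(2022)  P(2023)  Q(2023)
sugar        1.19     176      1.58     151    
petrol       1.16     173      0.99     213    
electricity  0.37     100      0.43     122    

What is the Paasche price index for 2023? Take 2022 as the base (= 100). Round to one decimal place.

Paasche price index uses current-period quantities as weights.
ΣP(2023)·Q(2023) = 1.58×151 + 0.99×213 + 0.43×122 = 238.58 + 210.87 + 52.46 = 501.91
ΣP(2022)·Q(2023) = 1.19×151 + 1.16×213 + 0.37×122 = 179.69 + 247.08 + 45.14 = 471.91
Index = 501.91 / 471.91 × 100 = 106.3571

106.4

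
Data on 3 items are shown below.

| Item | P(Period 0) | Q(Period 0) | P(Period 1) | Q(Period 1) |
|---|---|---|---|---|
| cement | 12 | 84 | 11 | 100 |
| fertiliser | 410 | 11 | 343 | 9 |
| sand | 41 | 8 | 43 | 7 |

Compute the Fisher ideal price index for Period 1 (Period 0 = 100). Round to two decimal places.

Laspeyres component (base-period weights):
ΣP(Period 1)Q(Period 0) = 11×84 + 343×11 + 43×8 = 924 + 3773 + 344 = 5041
ΣP(Period 0)Q(Period 0) = 12×84 + 410×11 + 41×8 = 1008 + 4510 + 328 = 5846
L = 5041 / 5846 × 100 = 86.2299
Paasche component (current-period weights):
ΣP(Period 1)Q(Period 1) = 11×100 + 343×9 + 43×7 = 1100 + 3087 + 301 = 4488
ΣP(Period 0)Q(Period 1) = 12×100 + 410×9 + 41×7 = 1200 + 3690 + 287 = 5177
P = 4488 / 5177 × 100 = 86.6911
Fisher = √(L × P) = √(86.2299 × 86.6911) = 86.4602

86.46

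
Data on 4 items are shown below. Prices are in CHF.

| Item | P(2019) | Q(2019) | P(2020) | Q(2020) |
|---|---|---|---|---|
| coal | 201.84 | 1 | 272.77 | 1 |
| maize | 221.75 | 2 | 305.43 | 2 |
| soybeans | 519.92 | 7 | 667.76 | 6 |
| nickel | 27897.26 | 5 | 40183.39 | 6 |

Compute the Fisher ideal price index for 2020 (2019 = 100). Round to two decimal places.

143.67

Laspeyres component (base-period weights):
ΣP(2020)Q(2019) = 272.77×1 + 305.43×2 + 667.76×7 + 40183.39×5 = 272.77 + 610.86 + 4674.32 + 200916.95 = 206474.9
ΣP(2019)Q(2019) = 201.84×1 + 221.75×2 + 519.92×7 + 27897.26×5 = 201.84 + 443.5 + 3639.44 + 139486.3 = 143771.08
L = 206474.9 / 143771.08 × 100 = 143.6137
Paasche component (current-period weights):
ΣP(2020)Q(2020) = 272.77×1 + 305.43×2 + 667.76×6 + 40183.39×6 = 272.77 + 610.86 + 4006.56 + 241100.34 = 245990.53
ΣP(2019)Q(2020) = 201.84×1 + 221.75×2 + 519.92×6 + 27897.26×6 = 201.84 + 443.5 + 3119.52 + 167383.56 = 171148.42
P = 245990.53 / 171148.42 × 100 = 143.7294
Fisher = √(L × P) = √(143.6137 × 143.7294) = 143.6715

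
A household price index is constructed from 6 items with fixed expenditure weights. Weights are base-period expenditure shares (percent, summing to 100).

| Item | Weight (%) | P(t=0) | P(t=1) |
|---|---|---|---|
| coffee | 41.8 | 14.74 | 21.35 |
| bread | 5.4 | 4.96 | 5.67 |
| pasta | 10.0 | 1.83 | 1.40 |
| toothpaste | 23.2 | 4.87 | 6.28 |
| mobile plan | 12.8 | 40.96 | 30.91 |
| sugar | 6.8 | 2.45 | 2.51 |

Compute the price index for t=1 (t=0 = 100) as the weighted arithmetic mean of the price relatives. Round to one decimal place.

120.9

coffee: 41.8 × (21.35/14.74) = 41.8 × 1.448440 = 60.5448
bread: 5.4 × (5.67/4.96) = 5.4 × 1.143145 = 6.1730
pasta: 10.0 × (1.40/1.83) = 10.0 × 0.765027 = 7.6503
toothpaste: 23.2 × (6.28/4.87) = 23.2 × 1.289528 = 29.9170
mobile plan: 12.8 × (30.91/40.96) = 12.8 × 0.754639 = 9.6594
sugar: 6.8 × (2.51/2.45) = 6.8 × 1.024490 = 6.9665
Index = Σ wᵢ·(p₁ᵢ/p₀ᵢ) = 60.5448 + 6.1730 + 7.6503 + 29.9170 + 9.6594 + 6.9665 = 120.9110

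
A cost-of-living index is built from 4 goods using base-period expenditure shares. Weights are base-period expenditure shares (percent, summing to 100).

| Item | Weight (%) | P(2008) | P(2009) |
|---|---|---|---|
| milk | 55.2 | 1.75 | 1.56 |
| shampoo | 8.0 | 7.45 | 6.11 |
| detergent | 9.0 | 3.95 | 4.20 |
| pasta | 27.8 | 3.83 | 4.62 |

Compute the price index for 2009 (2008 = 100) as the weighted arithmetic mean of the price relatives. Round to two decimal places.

milk: 55.2 × (1.56/1.75) = 55.2 × 0.891429 = 49.2069
shampoo: 8.0 × (6.11/7.45) = 8.0 × 0.820134 = 6.5611
detergent: 9.0 × (4.20/3.95) = 9.0 × 1.063291 = 9.5696
pasta: 27.8 × (4.62/3.83) = 27.8 × 1.206266 = 33.5342
Index = Σ wᵢ·(p₁ᵢ/p₀ᵢ) = 49.2069 + 6.5611 + 9.5696 + 33.5342 = 98.8718

98.87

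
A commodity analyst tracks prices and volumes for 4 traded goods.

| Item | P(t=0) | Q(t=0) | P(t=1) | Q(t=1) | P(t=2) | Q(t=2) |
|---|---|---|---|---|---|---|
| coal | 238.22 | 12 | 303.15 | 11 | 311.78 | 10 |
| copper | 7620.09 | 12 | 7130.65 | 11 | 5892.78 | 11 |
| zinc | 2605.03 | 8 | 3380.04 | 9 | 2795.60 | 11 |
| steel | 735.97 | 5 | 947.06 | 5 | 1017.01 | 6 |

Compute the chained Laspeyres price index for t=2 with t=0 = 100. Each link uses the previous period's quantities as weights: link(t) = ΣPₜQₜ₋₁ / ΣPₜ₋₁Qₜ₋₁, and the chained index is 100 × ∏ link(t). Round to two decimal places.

85.77

Link t=0→t=1:
ΣP(t=1)Q(t=0) = 303.15×12 + 7130.65×12 + 3380.04×8 + 947.06×5 = 3637.8 + 85567.8 + 27040.32 + 4735.3 = 120981.22
ΣP(t=0)Q(t=0) = 238.22×12 + 7620.09×12 + 2605.03×8 + 735.97×5 = 2858.64 + 91441.08 + 20840.24 + 3679.85 = 118819.81
link = 120981.22/118819.81 = 1.018191
Link t=1→t=2:
ΣP(t=2)Q(t=1) = 311.78×11 + 5892.78×11 + 2795.60×9 + 1017.01×5 = 3429.58 + 64820.58 + 25160.4 + 5085.05 = 98495.61
ΣP(t=1)Q(t=1) = 303.15×11 + 7130.65×11 + 3380.04×9 + 947.06×5 = 3334.65 + 78437.15 + 30420.36 + 4735.3 = 116927.46
link = 98495.61/116927.46 = 0.842365
Chained index = 100 × 1.018191 × 0.842365 = 85.7688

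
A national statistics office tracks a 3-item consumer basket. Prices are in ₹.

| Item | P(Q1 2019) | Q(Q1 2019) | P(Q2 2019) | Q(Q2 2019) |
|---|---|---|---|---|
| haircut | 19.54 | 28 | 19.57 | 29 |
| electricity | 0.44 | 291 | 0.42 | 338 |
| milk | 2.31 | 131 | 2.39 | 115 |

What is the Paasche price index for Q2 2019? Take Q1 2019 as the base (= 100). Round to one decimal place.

Paasche price index uses current-period quantities as weights.
ΣP(Q2 2019)·Q(Q2 2019) = 19.57×29 + 0.42×338 + 2.39×115 = 567.53 + 141.96 + 274.85 = 984.34
ΣP(Q1 2019)·Q(Q2 2019) = 19.54×29 + 0.44×338 + 2.31×115 = 566.66 + 148.72 + 265.65 = 981.03
Index = 984.34 / 981.03 × 100 = 100.3374

100.3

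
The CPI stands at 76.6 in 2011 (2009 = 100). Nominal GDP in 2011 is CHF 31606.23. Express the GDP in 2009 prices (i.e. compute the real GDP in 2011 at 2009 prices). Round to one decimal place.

Real = Nominal ÷ (Index/100) = 31606.23 ÷ (76.6/100)
     = 31606.23 ÷ 0.766 = 41261.3969

41261.4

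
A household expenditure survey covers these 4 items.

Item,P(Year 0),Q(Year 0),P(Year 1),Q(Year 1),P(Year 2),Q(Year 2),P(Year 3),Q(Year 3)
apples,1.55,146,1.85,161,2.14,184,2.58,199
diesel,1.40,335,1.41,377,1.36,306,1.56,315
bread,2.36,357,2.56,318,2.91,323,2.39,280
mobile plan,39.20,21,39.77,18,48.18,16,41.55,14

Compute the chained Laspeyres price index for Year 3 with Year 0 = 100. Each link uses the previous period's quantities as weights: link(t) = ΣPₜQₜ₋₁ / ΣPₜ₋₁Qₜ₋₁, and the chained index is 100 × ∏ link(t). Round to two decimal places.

112.32

Link Year 0→Year 1:
ΣP(Year 1)Q(Year 0) = 1.85×146 + 1.41×335 + 2.56×357 + 39.77×21 = 270.1 + 472.35 + 913.92 + 835.17 = 2491.54
ΣP(Year 0)Q(Year 0) = 1.55×146 + 1.40×335 + 2.36×357 + 39.20×21 = 226.3 + 469 + 842.52 + 823.2 = 2361.02
link = 2491.54/2361.02 = 1.055281
Link Year 1→Year 2:
ΣP(Year 2)Q(Year 1) = 2.14×161 + 1.36×377 + 2.91×318 + 48.18×18 = 344.54 + 512.72 + 925.38 + 867.24 = 2649.88
ΣP(Year 1)Q(Year 1) = 1.85×161 + 1.41×377 + 2.56×318 + 39.77×18 = 297.85 + 531.57 + 814.08 + 715.86 = 2359.36
link = 2649.88/2359.36 = 1.123135
Link Year 2→Year 3:
ΣP(Year 3)Q(Year 2) = 2.58×184 + 1.56×306 + 2.39×323 + 41.55×16 = 474.72 + 477.36 + 771.97 + 664.8 = 2388.85
ΣP(Year 2)Q(Year 2) = 2.14×184 + 1.36×306 + 2.91×323 + 48.18×16 = 393.76 + 416.16 + 939.93 + 770.88 = 2520.73
link = 2388.85/2520.73 = 0.947682
Chained index = 100 × 1.055281 × 1.123135 × 0.947682 = 112.3215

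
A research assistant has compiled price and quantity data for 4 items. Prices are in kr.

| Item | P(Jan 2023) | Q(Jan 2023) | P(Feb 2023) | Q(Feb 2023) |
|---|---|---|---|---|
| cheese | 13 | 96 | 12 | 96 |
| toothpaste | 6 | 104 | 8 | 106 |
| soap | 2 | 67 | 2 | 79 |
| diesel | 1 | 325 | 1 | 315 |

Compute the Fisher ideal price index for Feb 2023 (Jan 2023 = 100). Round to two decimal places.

104.86

Laspeyres component (base-period weights):
ΣP(Feb 2023)Q(Jan 2023) = 12×96 + 8×104 + 2×67 + 1×325 = 1152 + 832 + 134 + 325 = 2443
ΣP(Jan 2023)Q(Jan 2023) = 13×96 + 6×104 + 2×67 + 1×325 = 1248 + 624 + 134 + 325 = 2331
L = 2443 / 2331 × 100 = 104.8048
Paasche component (current-period weights):
ΣP(Feb 2023)Q(Feb 2023) = 12×96 + 8×106 + 2×79 + 1×315 = 1152 + 848 + 158 + 315 = 2473
ΣP(Jan 2023)Q(Feb 2023) = 13×96 + 6×106 + 2×79 + 1×315 = 1248 + 636 + 158 + 315 = 2357
P = 2473 / 2357 × 100 = 104.9215
Fisher = √(L × P) = √(104.8048 × 104.9215) = 104.8631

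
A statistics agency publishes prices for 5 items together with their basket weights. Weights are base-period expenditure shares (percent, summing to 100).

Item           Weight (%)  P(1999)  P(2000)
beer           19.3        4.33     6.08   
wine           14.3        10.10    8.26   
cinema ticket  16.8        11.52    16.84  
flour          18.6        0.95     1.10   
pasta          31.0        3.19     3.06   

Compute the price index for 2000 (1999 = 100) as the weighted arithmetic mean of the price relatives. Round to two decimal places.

beer: 19.3 × (6.08/4.33) = 19.3 × 1.404157 = 27.1002
wine: 14.3 × (8.26/10.10) = 14.3 × 0.817822 = 11.6949
cinema ticket: 16.8 × (16.84/11.52) = 16.8 × 1.461806 = 24.5583
flour: 18.6 × (1.10/0.95) = 18.6 × 1.157895 = 21.5368
pasta: 31.0 × (3.06/3.19) = 31.0 × 0.959248 = 29.7367
Index = Σ wᵢ·(p₁ᵢ/p₀ᵢ) = 27.1002 + 11.6949 + 24.5583 + 21.5368 + 29.7367 = 114.6269

114.63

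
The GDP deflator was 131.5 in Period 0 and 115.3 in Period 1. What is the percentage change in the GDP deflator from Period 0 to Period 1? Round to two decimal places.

-12.32%

Change = (115.3 − 131.5) / 131.5 × 100
       = -16.2 / 131.5 × 100 = -12.3194%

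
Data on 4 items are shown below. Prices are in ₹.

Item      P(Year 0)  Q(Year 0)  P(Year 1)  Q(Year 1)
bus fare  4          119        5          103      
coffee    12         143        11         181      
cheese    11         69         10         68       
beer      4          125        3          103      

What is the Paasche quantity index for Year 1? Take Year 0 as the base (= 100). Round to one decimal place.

108.1

Paasche quantity index uses current-period prices as weights.
ΣP(Year 1)·Q(Year 1) = 5×103 + 11×181 + 10×68 + 3×103 = 515 + 1991 + 680 + 309 = 3495
ΣP(Year 1)·Q(Year 0) = 5×119 + 11×143 + 10×69 + 3×125 = 595 + 1573 + 690 + 375 = 3233
Index = 3495 / 3233 × 100 = 108.1039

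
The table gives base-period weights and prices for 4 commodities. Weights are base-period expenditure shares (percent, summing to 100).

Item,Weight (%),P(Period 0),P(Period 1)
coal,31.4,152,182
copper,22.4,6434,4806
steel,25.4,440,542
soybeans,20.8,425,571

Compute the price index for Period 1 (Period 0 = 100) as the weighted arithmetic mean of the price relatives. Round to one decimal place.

coal: 31.4 × (182/152) = 31.4 × 1.197368 = 37.5974
copper: 22.4 × (4806/6434) = 22.4 × 0.746969 = 16.7321
steel: 25.4 × (542/440) = 25.4 × 1.231818 = 31.2882
soybeans: 20.8 × (571/425) = 20.8 × 1.343529 = 27.9454
Index = Σ wᵢ·(p₁ᵢ/p₀ᵢ) = 37.5974 + 16.7321 + 31.2882 + 27.9454 = 113.5631

113.6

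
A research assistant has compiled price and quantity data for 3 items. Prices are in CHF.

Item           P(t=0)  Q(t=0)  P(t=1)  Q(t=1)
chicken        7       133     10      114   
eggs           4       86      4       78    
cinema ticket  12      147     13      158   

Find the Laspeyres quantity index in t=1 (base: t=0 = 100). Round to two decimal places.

Laspeyres quantity index uses base-period prices as weights.
ΣP(t=0)·Q(t=1) = 7×114 + 4×78 + 12×158 = 798 + 312 + 1896 = 3006
ΣP(t=0)·Q(t=0) = 7×133 + 4×86 + 12×147 = 931 + 344 + 1764 = 3039
Index = 3006 / 3039 × 100 = 98.9141

98.91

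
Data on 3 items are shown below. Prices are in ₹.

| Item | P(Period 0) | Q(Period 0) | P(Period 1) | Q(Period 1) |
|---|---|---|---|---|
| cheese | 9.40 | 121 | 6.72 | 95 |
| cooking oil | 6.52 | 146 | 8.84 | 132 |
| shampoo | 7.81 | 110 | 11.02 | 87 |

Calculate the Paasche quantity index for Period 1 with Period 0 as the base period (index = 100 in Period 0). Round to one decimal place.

83.4

Paasche quantity index uses current-period prices as weights.
ΣP(Period 1)·Q(Period 1) = 6.72×95 + 8.84×132 + 11.02×87 = 638.4 + 1166.88 + 958.74 = 2764.02
ΣP(Period 1)·Q(Period 0) = 6.72×121 + 8.84×146 + 11.02×110 = 813.12 + 1290.64 + 1212.2 = 3315.96
Index = 2764.02 / 3315.96 × 100 = 83.3550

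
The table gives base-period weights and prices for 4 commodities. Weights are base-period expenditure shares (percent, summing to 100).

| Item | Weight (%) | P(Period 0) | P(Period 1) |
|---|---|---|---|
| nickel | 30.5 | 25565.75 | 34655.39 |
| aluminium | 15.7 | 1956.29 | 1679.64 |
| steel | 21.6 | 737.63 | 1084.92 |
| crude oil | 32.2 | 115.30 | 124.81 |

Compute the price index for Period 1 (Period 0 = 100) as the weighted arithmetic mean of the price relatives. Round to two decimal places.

nickel: 30.5 × (34655.39/25565.75) = 30.5 × 1.355540 = 41.3440
aluminium: 15.7 × (1679.64/1956.29) = 15.7 × 0.858584 = 13.4798
steel: 21.6 × (1084.92/737.63) = 21.6 × 1.470819 = 31.7697
crude oil: 32.2 × (124.81/115.30) = 32.2 × 1.082480 = 34.8559
Index = Σ wᵢ·(p₁ᵢ/p₀ᵢ) = 41.3440 + 13.4798 + 31.7697 + 34.8559 = 121.4493

121.45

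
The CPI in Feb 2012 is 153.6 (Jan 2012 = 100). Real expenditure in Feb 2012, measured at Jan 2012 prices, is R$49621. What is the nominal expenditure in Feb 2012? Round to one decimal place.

76217.9

Nominal = Real × (Index/100) = 49621 × (153.6/100)
        = 49621 × 1.536 = 76217.8560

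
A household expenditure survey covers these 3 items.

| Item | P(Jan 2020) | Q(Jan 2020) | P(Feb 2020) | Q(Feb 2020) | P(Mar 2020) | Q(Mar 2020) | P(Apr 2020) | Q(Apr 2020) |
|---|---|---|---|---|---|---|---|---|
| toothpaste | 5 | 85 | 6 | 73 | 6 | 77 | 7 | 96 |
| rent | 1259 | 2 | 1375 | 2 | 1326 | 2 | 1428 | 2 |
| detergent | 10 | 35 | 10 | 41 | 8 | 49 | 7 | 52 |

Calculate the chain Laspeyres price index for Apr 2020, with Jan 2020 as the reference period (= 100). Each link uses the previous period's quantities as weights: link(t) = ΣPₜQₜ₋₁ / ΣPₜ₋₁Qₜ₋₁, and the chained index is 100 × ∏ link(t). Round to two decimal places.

Link Jan 2020→Feb 2020:
ΣP(Feb 2020)Q(Jan 2020) = 6×85 + 1375×2 + 10×35 = 510 + 2750 + 350 = 3610
ΣP(Jan 2020)Q(Jan 2020) = 5×85 + 1259×2 + 10×35 = 425 + 2518 + 350 = 3293
link = 3610/3293 = 1.096265
Link Feb 2020→Mar 2020:
ΣP(Mar 2020)Q(Feb 2020) = 6×73 + 1326×2 + 8×41 = 438 + 2652 + 328 = 3418
ΣP(Feb 2020)Q(Feb 2020) = 6×73 + 1375×2 + 10×41 = 438 + 2750 + 410 = 3598
link = 3418/3598 = 0.949972
Link Mar 2020→Apr 2020:
ΣP(Apr 2020)Q(Mar 2020) = 7×77 + 1428×2 + 7×49 = 539 + 2856 + 343 = 3738
ΣP(Mar 2020)Q(Mar 2020) = 6×77 + 1326×2 + 8×49 = 462 + 2652 + 392 = 3506
link = 3738/3506 = 1.066172
Chained index = 100 × 1.096265 × 0.949972 × 1.066172 = 111.0334

111.03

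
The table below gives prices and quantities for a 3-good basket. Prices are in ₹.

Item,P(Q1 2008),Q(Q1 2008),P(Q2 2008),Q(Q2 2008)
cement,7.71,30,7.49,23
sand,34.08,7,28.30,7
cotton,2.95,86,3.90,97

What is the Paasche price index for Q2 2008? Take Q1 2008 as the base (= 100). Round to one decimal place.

Paasche price index uses current-period quantities as weights.
ΣP(Q2 2008)·Q(Q2 2008) = 7.49×23 + 28.30×7 + 3.90×97 = 172.27 + 198.1 + 378.3 = 748.67
ΣP(Q1 2008)·Q(Q2 2008) = 7.71×23 + 34.08×7 + 2.95×97 = 177.33 + 238.56 + 286.15 = 702.04
Index = 748.67 / 702.04 × 100 = 106.6421

106.6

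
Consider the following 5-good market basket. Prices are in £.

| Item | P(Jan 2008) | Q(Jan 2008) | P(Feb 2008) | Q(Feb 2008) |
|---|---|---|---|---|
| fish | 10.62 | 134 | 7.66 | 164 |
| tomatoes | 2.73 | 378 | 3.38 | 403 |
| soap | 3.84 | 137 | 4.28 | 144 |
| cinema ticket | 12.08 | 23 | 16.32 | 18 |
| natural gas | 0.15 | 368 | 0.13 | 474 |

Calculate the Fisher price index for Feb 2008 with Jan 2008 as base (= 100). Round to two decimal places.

98.72

Laspeyres component (base-period weights):
ΣP(Feb 2008)Q(Jan 2008) = 7.66×134 + 3.38×378 + 4.28×137 + 16.32×23 + 0.13×368 = 1026.44 + 1277.64 + 586.36 + 375.36 + 47.84 = 3313.64
ΣP(Jan 2008)Q(Jan 2008) = 10.62×134 + 2.73×378 + 3.84×137 + 12.08×23 + 0.15×368 = 1423.08 + 1031.94 + 526.08 + 277.84 + 55.2 = 3314.14
L = 3313.64 / 3314.14 × 100 = 99.9849
Paasche component (current-period weights):
ΣP(Feb 2008)Q(Feb 2008) = 7.66×164 + 3.38×403 + 4.28×144 + 16.32×18 + 0.13×474 = 1256.24 + 1362.14 + 616.32 + 293.76 + 61.62 = 3590.08
ΣP(Jan 2008)Q(Feb 2008) = 10.62×164 + 2.73×403 + 3.84×144 + 12.08×18 + 0.15×474 = 1741.68 + 1100.19 + 552.96 + 217.44 + 71.1 = 3683.37
P = 3590.08 / 3683.37 × 100 = 97.4673
Fisher = √(L × P) = √(99.9849 × 97.4673) = 98.7181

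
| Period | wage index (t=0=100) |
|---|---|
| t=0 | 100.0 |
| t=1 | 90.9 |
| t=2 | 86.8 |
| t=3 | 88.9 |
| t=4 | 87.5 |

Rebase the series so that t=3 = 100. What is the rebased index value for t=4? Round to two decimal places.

98.43

Rebased(t=4) = 87.5 / 88.9 × 100 = 98.4252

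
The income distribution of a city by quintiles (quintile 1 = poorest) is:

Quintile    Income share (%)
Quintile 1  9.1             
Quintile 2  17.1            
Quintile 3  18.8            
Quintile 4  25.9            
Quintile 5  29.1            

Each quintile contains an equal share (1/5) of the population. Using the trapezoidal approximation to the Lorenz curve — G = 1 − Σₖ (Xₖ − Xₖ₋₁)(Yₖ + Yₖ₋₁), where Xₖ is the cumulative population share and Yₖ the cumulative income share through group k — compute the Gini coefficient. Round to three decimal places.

0.195

Cumulative income shares Yₖ: 0.0910, 0.2620, 0.4500, 0.7090, 1.0000
Σ (Xₖ−Xₖ₋₁)(Yₖ+Yₖ₋₁) = (1/5)(0.0910+0.0000) + (1/5)(0.2620+0.0910) + (1/5)(0.4500+0.2620) + (1/5)(0.7090+0.4500) + (1/5)(1.0000+0.7090)
  = 0.0182 + 0.0706 + 0.1424 + 0.2318 + 0.3418 = 0.8048
G = 1 − 0.8048 = 0.1952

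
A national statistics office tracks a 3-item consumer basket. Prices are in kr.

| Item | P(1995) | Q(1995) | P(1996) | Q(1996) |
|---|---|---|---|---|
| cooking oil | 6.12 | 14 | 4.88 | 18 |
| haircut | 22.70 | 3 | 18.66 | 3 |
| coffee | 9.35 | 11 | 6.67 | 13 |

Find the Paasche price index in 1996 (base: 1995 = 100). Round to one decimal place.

Paasche price index uses current-period quantities as weights.
ΣP(1996)·Q(1996) = 4.88×18 + 18.66×3 + 6.67×13 = 87.84 + 55.98 + 86.71 = 230.53
ΣP(1995)·Q(1996) = 6.12×18 + 22.70×3 + 9.35×13 = 110.16 + 68.1 + 121.55 = 299.81
Index = 230.53 / 299.81 × 100 = 76.8920

76.9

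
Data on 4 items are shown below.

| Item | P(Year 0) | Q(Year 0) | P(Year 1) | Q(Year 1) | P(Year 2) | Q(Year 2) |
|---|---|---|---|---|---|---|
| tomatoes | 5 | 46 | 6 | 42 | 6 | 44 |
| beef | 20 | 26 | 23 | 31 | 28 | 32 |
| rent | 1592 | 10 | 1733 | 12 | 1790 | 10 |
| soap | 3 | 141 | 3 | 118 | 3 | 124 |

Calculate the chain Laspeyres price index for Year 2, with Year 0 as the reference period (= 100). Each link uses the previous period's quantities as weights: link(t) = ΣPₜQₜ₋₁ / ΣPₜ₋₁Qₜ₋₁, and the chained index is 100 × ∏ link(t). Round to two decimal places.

113.11

Link Year 0→Year 1:
ΣP(Year 1)Q(Year 0) = 6×46 + 23×26 + 1733×10 + 3×141 = 276 + 598 + 17330 + 423 = 18627
ΣP(Year 0)Q(Year 0) = 5×46 + 20×26 + 1592×10 + 3×141 = 230 + 520 + 15920 + 423 = 17093
link = 18627/17093 = 1.089744
Link Year 1→Year 2:
ΣP(Year 2)Q(Year 1) = 6×42 + 28×31 + 1790×12 + 3×118 = 252 + 868 + 21480 + 354 = 22954
ΣP(Year 1)Q(Year 1) = 6×42 + 23×31 + 1733×12 + 3×118 = 252 + 713 + 20796 + 354 = 22115
link = 22954/22115 = 1.037938
Chained index = 100 × 1.089744 × 1.037938 = 113.1087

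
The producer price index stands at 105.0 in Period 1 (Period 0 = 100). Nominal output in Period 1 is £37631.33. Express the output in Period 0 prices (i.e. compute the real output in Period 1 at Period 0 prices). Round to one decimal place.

35839.4

Real = Nominal ÷ (Index/100) = 37631.33 ÷ (105.0/100)
     = 37631.33 ÷ 1.050 = 35839.3619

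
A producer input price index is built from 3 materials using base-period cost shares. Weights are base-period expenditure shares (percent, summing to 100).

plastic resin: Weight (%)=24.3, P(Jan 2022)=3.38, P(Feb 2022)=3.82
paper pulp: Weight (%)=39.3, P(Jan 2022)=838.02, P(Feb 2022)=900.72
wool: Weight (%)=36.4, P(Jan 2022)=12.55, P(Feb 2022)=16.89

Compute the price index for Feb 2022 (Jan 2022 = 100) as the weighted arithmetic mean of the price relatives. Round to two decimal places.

118.69

plastic resin: 24.3 × (3.82/3.38) = 24.3 × 1.130178 = 27.4633
paper pulp: 39.3 × (900.72/838.02) = 39.3 × 1.074819 = 42.2404
wool: 36.4 × (16.89/12.55) = 36.4 × 1.345817 = 48.9877
Index = Σ wᵢ·(p₁ᵢ/p₀ᵢ) = 27.4633 + 42.2404 + 48.9877 = 118.6914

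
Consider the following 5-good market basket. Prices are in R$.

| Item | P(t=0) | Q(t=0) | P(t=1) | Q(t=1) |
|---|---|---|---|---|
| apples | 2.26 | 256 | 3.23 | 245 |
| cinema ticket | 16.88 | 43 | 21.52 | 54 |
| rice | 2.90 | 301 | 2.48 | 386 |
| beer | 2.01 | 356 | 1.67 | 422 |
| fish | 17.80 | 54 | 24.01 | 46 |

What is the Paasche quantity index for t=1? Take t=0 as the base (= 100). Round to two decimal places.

107.52

Paasche quantity index uses current-period prices as weights.
ΣP(t=1)·Q(t=1) = 3.23×245 + 21.52×54 + 2.48×386 + 1.67×422 + 24.01×46 = 791.35 + 1162.08 + 957.28 + 704.74 + 1104.46 = 4719.91
ΣP(t=1)·Q(t=0) = 3.23×256 + 21.52×43 + 2.48×301 + 1.67×356 + 24.01×54 = 826.88 + 925.36 + 746.48 + 594.52 + 1296.54 = 4389.78
Index = 4719.91 / 4389.78 × 100 = 107.5204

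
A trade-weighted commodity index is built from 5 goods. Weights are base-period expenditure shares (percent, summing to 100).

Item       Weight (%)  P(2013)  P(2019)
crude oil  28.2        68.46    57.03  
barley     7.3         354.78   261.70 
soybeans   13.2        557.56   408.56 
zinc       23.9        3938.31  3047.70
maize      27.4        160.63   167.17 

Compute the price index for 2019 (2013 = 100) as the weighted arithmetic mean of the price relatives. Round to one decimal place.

crude oil: 28.2 × (57.03/68.46) = 28.2 × 0.833041 = 23.4918
barley: 7.3 × (261.70/354.78) = 7.3 × 0.737640 = 5.3848
soybeans: 13.2 × (408.56/557.56) = 13.2 × 0.732764 = 9.6725
zinc: 23.9 × (3047.70/3938.31) = 23.9 × 0.773860 = 18.4953
maize: 27.4 × (167.17/160.63) = 27.4 × 1.040715 = 28.5156
Index = Σ wᵢ·(p₁ᵢ/p₀ᵢ) = 23.4918 + 5.3848 + 9.6725 + 18.4953 + 28.5156 = 85.5599

85.6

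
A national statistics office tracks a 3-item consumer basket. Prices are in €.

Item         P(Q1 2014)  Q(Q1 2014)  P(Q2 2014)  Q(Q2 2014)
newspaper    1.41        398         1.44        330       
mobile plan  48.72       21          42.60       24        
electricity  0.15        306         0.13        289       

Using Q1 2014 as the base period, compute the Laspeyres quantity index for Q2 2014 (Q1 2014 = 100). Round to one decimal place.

102.9

Laspeyres quantity index uses base-period prices as weights.
ΣP(Q1 2014)·Q(Q2 2014) = 1.41×330 + 48.72×24 + 0.15×289 = 465.3 + 1169.28 + 43.35 = 1677.93
ΣP(Q1 2014)·Q(Q1 2014) = 1.41×398 + 48.72×21 + 0.15×306 = 561.18 + 1023.12 + 45.9 = 1630.2
Index = 1677.93 / 1630.2 × 100 = 102.9279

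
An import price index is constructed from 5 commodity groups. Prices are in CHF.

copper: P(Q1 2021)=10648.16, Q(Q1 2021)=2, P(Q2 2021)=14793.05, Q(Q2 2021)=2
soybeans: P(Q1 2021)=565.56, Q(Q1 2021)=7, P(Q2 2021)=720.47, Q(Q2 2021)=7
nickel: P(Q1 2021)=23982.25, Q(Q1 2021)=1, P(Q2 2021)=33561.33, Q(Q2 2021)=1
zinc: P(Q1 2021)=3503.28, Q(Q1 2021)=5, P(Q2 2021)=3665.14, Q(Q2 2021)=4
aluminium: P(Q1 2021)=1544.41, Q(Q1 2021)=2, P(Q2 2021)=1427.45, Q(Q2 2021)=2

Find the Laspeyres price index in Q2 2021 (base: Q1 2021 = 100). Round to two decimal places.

127.96

Laspeyres price index uses base-period quantities as weights.
ΣP(Q2 2021)·Q(Q1 2021) = 14793.05×2 + 720.47×7 + 33561.33×1 + 3665.14×5 + 1427.45×2 = 29586.1 + 5043.29 + 33561.33 + 18325.7 + 2854.9 = 89371.32
ΣP(Q1 2021)·Q(Q1 2021) = 10648.16×2 + 565.56×7 + 23982.25×1 + 3503.28×5 + 1544.41×2 = 21296.32 + 3958.92 + 23982.25 + 17516.4 + 3088.82 = 69842.71
Index = 89371.32 / 69842.71 × 100 = 127.9608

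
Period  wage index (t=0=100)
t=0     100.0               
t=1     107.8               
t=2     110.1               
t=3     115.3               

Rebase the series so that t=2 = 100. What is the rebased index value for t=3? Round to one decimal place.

Rebased(t=3) = 115.3 / 110.1 × 100 = 104.7230

104.7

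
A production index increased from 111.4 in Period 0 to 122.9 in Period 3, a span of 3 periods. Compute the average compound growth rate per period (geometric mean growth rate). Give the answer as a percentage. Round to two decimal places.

3.33%

Growth factor = (122.9/111.4)^(1/3) = (1.103232)^(1/3) = 1.033290
Growth rate = 1.033290 − 1 = 0.033290 = 3.3290%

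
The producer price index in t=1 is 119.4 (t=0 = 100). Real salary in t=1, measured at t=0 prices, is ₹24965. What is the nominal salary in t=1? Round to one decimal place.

Nominal = Real × (Index/100) = 24965 × (119.4/100)
        = 24965 × 1.194 = 29808.2100

29808.2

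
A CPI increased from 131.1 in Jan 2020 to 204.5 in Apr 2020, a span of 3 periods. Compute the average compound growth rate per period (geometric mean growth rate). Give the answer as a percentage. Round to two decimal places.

Growth factor = (204.5/131.1)^(1/3) = (1.559878)^(1/3) = 1.159748
Growth rate = 1.159748 − 1 = 0.159748 = 15.9748%

15.97%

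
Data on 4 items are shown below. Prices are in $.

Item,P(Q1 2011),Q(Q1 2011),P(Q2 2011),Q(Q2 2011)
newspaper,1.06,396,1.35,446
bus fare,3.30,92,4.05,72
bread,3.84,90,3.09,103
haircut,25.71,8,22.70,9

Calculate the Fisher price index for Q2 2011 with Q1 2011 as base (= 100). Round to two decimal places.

Laspeyres component (base-period weights):
ΣP(Q2 2011)Q(Q1 2011) = 1.35×396 + 4.05×92 + 3.09×90 + 22.70×8 = 534.6 + 372.6 + 278.1 + 181.6 = 1366.9
ΣP(Q1 2011)Q(Q1 2011) = 1.06×396 + 3.30×92 + 3.84×90 + 25.71×8 = 419.76 + 303.6 + 345.6 + 205.68 = 1274.64
L = 1366.9 / 1274.64 × 100 = 107.2381
Paasche component (current-period weights):
ΣP(Q2 2011)Q(Q2 2011) = 1.35×446 + 4.05×72 + 3.09×103 + 22.70×9 = 602.1 + 291.6 + 318.27 + 204.3 = 1416.27
ΣP(Q1 2011)Q(Q2 2011) = 1.06×446 + 3.30×72 + 3.84×103 + 25.71×9 = 472.76 + 237.6 + 395.52 + 231.39 = 1337.27
P = 1416.27 / 1337.27 × 100 = 105.9076
Fisher = √(L × P) = √(107.2381 × 105.9076) = 106.5708

106.57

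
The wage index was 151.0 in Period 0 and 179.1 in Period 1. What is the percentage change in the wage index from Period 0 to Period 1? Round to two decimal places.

Change = (179.1 − 151.0) / 151.0 × 100
       = 28.1 / 151.0 × 100 = 18.6093%

18.61%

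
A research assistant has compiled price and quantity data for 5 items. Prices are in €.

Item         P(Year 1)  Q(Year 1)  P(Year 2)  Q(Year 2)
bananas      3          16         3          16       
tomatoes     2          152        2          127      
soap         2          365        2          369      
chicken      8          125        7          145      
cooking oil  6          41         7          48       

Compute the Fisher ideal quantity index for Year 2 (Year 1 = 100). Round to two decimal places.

Laspeyres component (base-period weights):
ΣP(Year 1)Q(Year 2) = 3×16 + 2×127 + 2×369 + 8×145 + 6×48 = 48 + 254 + 738 + 1160 + 288 = 2488
ΣP(Year 1)Q(Year 1) = 3×16 + 2×152 + 2×365 + 8×125 + 6×41 = 48 + 304 + 730 + 1000 + 246 = 2328
L = 2488 / 2328 × 100 = 106.8729
Paasche component (current-period weights):
ΣP(Year 2)Q(Year 2) = 3×16 + 2×127 + 2×369 + 7×145 + 7×48 = 48 + 254 + 738 + 1015 + 336 = 2391
ΣP(Year 2)Q(Year 1) = 3×16 + 2×152 + 2×365 + 7×125 + 7×41 = 48 + 304 + 730 + 875 + 287 = 2244
P = 2391 / 2244 × 100 = 106.5508
Fisher = √(L × P) = √(106.8729 × 106.5508) = 106.7117

106.71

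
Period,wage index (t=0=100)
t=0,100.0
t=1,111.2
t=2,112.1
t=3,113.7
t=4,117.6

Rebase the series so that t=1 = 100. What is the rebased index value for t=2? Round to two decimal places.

Rebased(t=2) = 112.1 / 111.2 × 100 = 100.8094

100.81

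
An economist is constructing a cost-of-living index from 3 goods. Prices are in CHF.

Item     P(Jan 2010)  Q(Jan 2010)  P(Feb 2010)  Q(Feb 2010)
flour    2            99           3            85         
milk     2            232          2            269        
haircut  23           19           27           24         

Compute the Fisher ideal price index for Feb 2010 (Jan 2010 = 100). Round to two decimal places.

Laspeyres component (base-period weights):
ΣP(Feb 2010)Q(Jan 2010) = 3×99 + 2×232 + 27×19 = 297 + 464 + 513 = 1274
ΣP(Jan 2010)Q(Jan 2010) = 2×99 + 2×232 + 23×19 = 198 + 464 + 437 = 1099
L = 1274 / 1099 × 100 = 115.9236
Paasche component (current-period weights):
ΣP(Feb 2010)Q(Feb 2010) = 3×85 + 2×269 + 27×24 = 255 + 538 + 648 = 1441
ΣP(Jan 2010)Q(Feb 2010) = 2×85 + 2×269 + 23×24 = 170 + 538 + 552 = 1260
P = 1441 / 1260 × 100 = 114.3651
Fisher = √(L × P) = √(115.9236 × 114.3651) = 115.1417

115.14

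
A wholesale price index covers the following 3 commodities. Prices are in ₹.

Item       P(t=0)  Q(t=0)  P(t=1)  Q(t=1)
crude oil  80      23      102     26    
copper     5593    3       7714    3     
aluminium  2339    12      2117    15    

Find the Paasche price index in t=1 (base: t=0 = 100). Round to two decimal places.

106.68

Paasche price index uses current-period quantities as weights.
ΣP(t=1)·Q(t=1) = 102×26 + 7714×3 + 2117×15 = 2652 + 23142 + 31755 = 57549
ΣP(t=0)·Q(t=1) = 80×26 + 5593×3 + 2339×15 = 2080 + 16779 + 35085 = 53944
Index = 57549 / 53944 × 100 = 106.6829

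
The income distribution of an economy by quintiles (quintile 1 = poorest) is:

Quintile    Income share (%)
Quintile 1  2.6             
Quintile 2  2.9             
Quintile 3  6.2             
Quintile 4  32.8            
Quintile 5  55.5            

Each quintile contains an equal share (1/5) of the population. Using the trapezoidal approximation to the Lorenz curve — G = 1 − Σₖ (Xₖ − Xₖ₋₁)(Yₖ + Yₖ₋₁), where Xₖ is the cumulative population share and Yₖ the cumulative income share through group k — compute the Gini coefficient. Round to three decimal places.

0.543

Cumulative income shares Yₖ: 0.0260, 0.0550, 0.1170, 0.4450, 1.0000
Σ (Xₖ−Xₖ₋₁)(Yₖ+Yₖ₋₁) = (1/5)(0.0260+0.0000) + (1/5)(0.0550+0.0260) + (1/5)(0.1170+0.0550) + (1/5)(0.4450+0.1170) + (1/5)(1.0000+0.4450)
  = 0.0052 + 0.0162 + 0.0344 + 0.1124 + 0.2890 = 0.4572
G = 1 − 0.4572 = 0.5428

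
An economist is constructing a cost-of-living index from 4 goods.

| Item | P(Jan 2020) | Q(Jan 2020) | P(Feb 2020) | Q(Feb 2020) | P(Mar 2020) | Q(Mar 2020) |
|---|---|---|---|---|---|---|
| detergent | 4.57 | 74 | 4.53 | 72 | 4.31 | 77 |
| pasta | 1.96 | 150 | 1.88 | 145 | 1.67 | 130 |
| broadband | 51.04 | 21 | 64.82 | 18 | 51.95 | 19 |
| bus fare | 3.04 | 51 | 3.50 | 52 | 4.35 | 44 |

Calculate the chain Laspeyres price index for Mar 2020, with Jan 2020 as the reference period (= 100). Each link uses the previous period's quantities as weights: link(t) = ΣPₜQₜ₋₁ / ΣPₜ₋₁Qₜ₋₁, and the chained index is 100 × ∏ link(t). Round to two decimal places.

Link Jan 2020→Feb 2020:
ΣP(Feb 2020)Q(Jan 2020) = 4.53×74 + 1.88×150 + 64.82×21 + 3.50×51 = 335.22 + 282 + 1361.22 + 178.5 = 2156.94
ΣP(Jan 2020)Q(Jan 2020) = 4.57×74 + 1.96×150 + 51.04×21 + 3.04×51 = 338.18 + 294 + 1071.84 + 155.04 = 1859.06
link = 2156.94/1859.06 = 1.160232
Link Feb 2020→Mar 2020:
ΣP(Mar 2020)Q(Feb 2020) = 4.31×72 + 1.67×145 + 51.95×18 + 4.35×52 = 310.32 + 242.15 + 935.1 + 226.2 = 1713.77
ΣP(Feb 2020)Q(Feb 2020) = 4.53×72 + 1.88×145 + 64.82×18 + 3.50×52 = 326.16 + 272.6 + 1166.76 + 182 = 1947.52
link = 1713.77/1947.52 = 0.879976
Chained index = 100 × 1.160232 × 0.879976 = 102.0975

102.10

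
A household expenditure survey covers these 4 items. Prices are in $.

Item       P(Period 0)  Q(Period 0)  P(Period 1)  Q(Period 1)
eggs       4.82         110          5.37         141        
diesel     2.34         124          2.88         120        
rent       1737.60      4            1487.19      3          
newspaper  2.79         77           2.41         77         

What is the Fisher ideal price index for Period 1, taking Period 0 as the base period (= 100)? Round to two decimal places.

89.35

Laspeyres component (base-period weights):
ΣP(Period 1)Q(Period 0) = 5.37×110 + 2.88×124 + 1487.19×4 + 2.41×77 = 590.7 + 357.12 + 5948.76 + 185.57 = 7082.15
ΣP(Period 0)Q(Period 0) = 4.82×110 + 2.34×124 + 1737.60×4 + 2.79×77 = 530.2 + 290.16 + 6950.4 + 214.83 = 7985.59
L = 7082.15 / 7985.59 × 100 = 88.6866
Paasche component (current-period weights):
ΣP(Period 1)Q(Period 1) = 5.37×141 + 2.88×120 + 1487.19×3 + 2.41×77 = 757.17 + 345.6 + 4461.57 + 185.57 = 5749.91
ΣP(Period 0)Q(Period 1) = 4.82×141 + 2.34×120 + 1737.60×3 + 2.79×77 = 679.62 + 280.8 + 5212.8 + 214.83 = 6388.05
P = 5749.91 / 6388.05 × 100 = 90.0104
Fisher = √(L × P) = √(88.6866 × 90.0104) = 89.3461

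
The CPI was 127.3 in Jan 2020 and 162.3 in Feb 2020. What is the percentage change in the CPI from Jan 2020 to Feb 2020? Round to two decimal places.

Change = (162.3 − 127.3) / 127.3 × 100
       = 35.0 / 127.3 × 100 = 27.4941%

27.49%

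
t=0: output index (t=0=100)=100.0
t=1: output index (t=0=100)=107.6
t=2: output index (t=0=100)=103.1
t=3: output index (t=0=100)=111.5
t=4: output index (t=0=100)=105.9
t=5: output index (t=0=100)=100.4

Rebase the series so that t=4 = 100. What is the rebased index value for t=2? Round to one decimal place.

Rebased(t=2) = 103.1 / 105.9 × 100 = 97.3560

97.4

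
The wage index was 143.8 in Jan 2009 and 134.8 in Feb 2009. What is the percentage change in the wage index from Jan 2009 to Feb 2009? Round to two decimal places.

Change = (134.8 − 143.8) / 143.8 × 100
       = -9.0 / 143.8 × 100 = -6.2587%

-6.26%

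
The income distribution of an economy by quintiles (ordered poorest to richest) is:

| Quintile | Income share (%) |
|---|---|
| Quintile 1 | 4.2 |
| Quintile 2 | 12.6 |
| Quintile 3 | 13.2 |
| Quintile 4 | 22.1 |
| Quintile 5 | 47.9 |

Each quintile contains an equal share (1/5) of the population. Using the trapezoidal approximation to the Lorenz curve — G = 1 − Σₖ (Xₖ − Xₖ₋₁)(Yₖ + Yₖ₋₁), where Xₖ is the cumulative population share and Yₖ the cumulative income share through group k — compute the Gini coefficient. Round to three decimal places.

0.388

Cumulative income shares Yₖ: 0.0420, 0.1680, 0.3000, 0.5210, 1.0000
Σ (Xₖ−Xₖ₋₁)(Yₖ+Yₖ₋₁) = (1/5)(0.0420+0.0000) + (1/5)(0.1680+0.0420) + (1/5)(0.3000+0.1680) + (1/5)(0.5210+0.3000) + (1/5)(1.0000+0.5210)
  = 0.0084 + 0.0420 + 0.0936 + 0.1642 + 0.3042 = 0.6124
G = 1 − 0.6124 = 0.3876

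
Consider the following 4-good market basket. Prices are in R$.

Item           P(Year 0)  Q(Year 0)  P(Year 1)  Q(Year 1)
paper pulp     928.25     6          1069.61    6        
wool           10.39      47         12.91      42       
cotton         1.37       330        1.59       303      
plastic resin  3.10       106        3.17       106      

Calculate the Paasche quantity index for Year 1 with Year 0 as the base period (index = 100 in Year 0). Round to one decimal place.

Paasche quantity index uses current-period prices as weights.
ΣP(Year 1)·Q(Year 1) = 1069.61×6 + 12.91×42 + 1.59×303 + 3.17×106 = 6417.66 + 542.22 + 481.77 + 336.02 = 7777.67
ΣP(Year 1)·Q(Year 0) = 1069.61×6 + 12.91×47 + 1.59×330 + 3.17×106 = 6417.66 + 606.77 + 524.7 + 336.02 = 7885.15
Index = 7777.67 / 7885.15 × 100 = 98.6369

98.6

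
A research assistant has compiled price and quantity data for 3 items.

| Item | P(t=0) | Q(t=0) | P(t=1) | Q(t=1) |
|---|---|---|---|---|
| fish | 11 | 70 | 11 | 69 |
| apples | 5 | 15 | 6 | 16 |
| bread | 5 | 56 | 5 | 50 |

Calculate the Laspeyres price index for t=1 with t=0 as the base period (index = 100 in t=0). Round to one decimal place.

101.3

Laspeyres price index uses base-period quantities as weights.
ΣP(t=1)·Q(t=0) = 11×70 + 6×15 + 5×56 = 770 + 90 + 280 = 1140
ΣP(t=0)·Q(t=0) = 11×70 + 5×15 + 5×56 = 770 + 75 + 280 = 1125
Index = 1140 / 1125 × 100 = 101.3333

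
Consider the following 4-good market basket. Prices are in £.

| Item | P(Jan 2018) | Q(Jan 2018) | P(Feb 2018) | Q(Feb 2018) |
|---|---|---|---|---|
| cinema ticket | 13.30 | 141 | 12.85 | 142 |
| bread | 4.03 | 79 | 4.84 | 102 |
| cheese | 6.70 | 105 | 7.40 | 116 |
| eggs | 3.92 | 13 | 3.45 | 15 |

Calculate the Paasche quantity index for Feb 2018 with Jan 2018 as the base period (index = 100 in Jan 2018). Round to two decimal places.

Paasche quantity index uses current-period prices as weights.
ΣP(Feb 2018)·Q(Feb 2018) = 12.85×142 + 4.84×102 + 7.40×116 + 3.45×15 = 1824.7 + 493.68 + 858.4 + 51.75 = 3228.53
ΣP(Feb 2018)·Q(Jan 2018) = 12.85×141 + 4.84×79 + 7.40×105 + 3.45×13 = 1811.85 + 382.36 + 777 + 44.85 = 3016.06
Index = 3228.53 / 3016.06 × 100 = 107.0446

107.04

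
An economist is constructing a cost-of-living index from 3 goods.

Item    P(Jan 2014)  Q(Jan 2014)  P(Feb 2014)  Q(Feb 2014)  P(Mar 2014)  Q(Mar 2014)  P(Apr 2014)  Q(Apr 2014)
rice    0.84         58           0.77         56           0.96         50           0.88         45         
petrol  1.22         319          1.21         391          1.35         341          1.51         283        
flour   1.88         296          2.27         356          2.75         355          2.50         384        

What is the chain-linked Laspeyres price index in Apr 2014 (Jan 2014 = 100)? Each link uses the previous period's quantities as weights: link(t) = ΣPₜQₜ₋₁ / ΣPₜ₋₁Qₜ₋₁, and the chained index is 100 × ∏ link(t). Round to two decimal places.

Link Jan 2014→Feb 2014:
ΣP(Feb 2014)Q(Jan 2014) = 0.77×58 + 1.21×319 + 2.27×296 = 44.66 + 385.99 + 671.92 = 1102.57
ΣP(Jan 2014)Q(Jan 2014) = 0.84×58 + 1.22×319 + 1.88×296 = 48.72 + 389.18 + 556.48 = 994.38
link = 1102.57/994.38 = 1.108801
Link Feb 2014→Mar 2014:
ΣP(Mar 2014)Q(Feb 2014) = 0.96×56 + 1.35×391 + 2.75×356 = 53.76 + 527.85 + 979 = 1560.61
ΣP(Feb 2014)Q(Feb 2014) = 0.77×56 + 1.21×391 + 2.27×356 = 43.12 + 473.11 + 808.12 = 1324.35
link = 1560.61/1324.35 = 1.178397
Link Mar 2014→Apr 2014:
ΣP(Apr 2014)Q(Mar 2014) = 0.88×50 + 1.51×341 + 2.50×355 = 44 + 514.91 + 887.5 = 1446.41
ΣP(Mar 2014)Q(Mar 2014) = 0.96×50 + 1.35×341 + 2.75×355 = 48 + 460.35 + 976.25 = 1484.6
link = 1446.41/1484.6 = 0.974276
Chained index = 100 × 1.108801 × 1.178397 × 0.974276 = 127.2997

127.30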